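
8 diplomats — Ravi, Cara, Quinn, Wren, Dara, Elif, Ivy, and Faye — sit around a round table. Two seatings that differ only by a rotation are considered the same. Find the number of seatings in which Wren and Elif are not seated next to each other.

3600

All circular seatings of 8 people number (7)! = 5040.
Those with Wren next to Elif: fuse the pair into one unit and seat 7 units around a circle — 2·(6)! = 1440.
Subtracting, 5040 − 1440 = 3600.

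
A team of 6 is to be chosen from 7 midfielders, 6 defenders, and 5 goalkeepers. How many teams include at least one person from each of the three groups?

15470

Unrestricted: C(18,6) = 18564 ways to pick any 6 of the 18.
Subtract selections that omit an entire group: no midfielders → C(11,6) = 462; no defenders → C(12,6) = 924; no goalkeepers → C(13,6) = 1716.
Add back selections omitting two groups (i.e. drawn from a single group): C(7,6) + C(6,6) + C(5,6) = 8.
By inclusion–exclusion: 18564 − 3102 + 8 = 15470.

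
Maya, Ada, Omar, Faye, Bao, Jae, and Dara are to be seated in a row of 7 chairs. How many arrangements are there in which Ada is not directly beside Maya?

Of the 7! = 5040 arrangements, those with Ada and Maya adjacent number 2 × 6! = 1440 (treat the pair as a block with 2 internal orders).
Complementary counting: 5040 − 1440 = 3600.

3600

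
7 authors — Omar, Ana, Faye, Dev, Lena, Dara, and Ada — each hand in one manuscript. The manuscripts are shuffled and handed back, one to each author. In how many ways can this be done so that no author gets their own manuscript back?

1854

Let Aᵢ be the assignments in which author i gets their own manuscript. We want the size of the complement of A₁∪…∪A_7.
By inclusion–exclusion this is Σ_{j=0}^{7} (−1)^j C(7,j)·(7−j)!.
Computing: 5040 − 5040 + 2520 − 840 + 210 − 42 + 7 − 1 = 1854.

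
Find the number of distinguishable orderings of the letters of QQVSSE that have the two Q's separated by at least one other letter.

Total arrangements of QQVSSE: 6!/(2!·2!) = 180.
Arrangements with the Q's together: treat QQ as one letter, giving (5)!/(2!) = 60.
Hence 180 − 60 = 120.

120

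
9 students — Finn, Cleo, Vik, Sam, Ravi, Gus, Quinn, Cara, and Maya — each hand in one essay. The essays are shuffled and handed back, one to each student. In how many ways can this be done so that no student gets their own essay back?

Count assignments avoiding every fixed point. For any j of the 9 students fixed to their own essay, the other 9−j can be arranged in (9−j)! ways.
By inclusion–exclusion this is Σ_{j=0}^{9} (−1)^j C(9,j)·(9−j)!.
Computing: 362880 − 362880 + 181440 − 60480 + 15120 − 3024 + 504 − 72 + 9 − 1 = 133496.

133496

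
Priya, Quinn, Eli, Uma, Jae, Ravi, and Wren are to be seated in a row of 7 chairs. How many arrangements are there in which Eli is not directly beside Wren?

Of the 7! = 5040 arrangements, those with Eli and Wren adjacent number 2 × 6! = 1440 (treat the pair as a block with 2 internal orders).
Complementary counting: 5040 − 1440 = 3600.

3600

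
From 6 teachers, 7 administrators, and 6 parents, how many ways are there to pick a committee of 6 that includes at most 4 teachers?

Split by how many teachers are chosen (0 through 4).
Sum: C(6,0)·C(13,6) + C(6,1)·C(13,5) + C(6,2)·C(13,4) + C(6,3)·C(13,3) + C(6,4)·C(13,2) = 1716 + 7722 + 10725 + 5720 + 1170 = 27053.

27053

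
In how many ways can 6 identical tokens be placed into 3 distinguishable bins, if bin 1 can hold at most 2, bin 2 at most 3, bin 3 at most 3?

6

Ignoring the caps, the number of non-negative solutions to x_1+…+x_3 = 6 is C(8,2) = 28.
Subtract solutions that violate a single cap (substitute x_i' = x_i − (cap_i+1)): x_1 ≥ 3 gives C(5,2) = 10; x_2 ≥ 4 gives C(4,2) = 6; x_3 ≥ 4 gives C(4,2) = 6. Together 22.
No two caps can be exceeded simultaneously, so the pair terms are all 0.
By inclusion–exclusion the count is 28 − 22 + 0 = 6.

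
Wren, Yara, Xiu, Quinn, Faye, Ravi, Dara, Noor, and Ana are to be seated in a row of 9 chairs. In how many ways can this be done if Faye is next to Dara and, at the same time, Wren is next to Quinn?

20160

Treat {Faye,Dara} as one block (2 orders) and {Wren,Quinn} as another (2 orders).
That leaves 7 units to arrange: 2 × 2 × 7! = 4 × 5040 = 20160.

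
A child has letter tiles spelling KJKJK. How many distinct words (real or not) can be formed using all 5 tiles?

The 5 letters of KJKJK have repeats: J appearing twice and K appearing 3 times.
The number of distinct arrangements is 5!/(3!·2!) = 120/12 = 10.

10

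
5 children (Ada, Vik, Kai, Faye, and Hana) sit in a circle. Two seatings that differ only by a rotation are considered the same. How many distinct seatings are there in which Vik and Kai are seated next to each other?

12

Glue Vik and Kai into a block (2 internal orders). Seating 4 units around a circle gives (3)! arrangements.
So 2 × (3)! = 2 × 6 = 12.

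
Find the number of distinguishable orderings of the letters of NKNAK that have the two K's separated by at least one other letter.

There are 5!/(2!·2!) = 30 arrangements of NKNAK in total.
If the two K's are adjacent, glue them into one block, leaving 4 items to arrange: (4)!/(2!) = 12 ways.
Hence 30 − 12 = 18.

18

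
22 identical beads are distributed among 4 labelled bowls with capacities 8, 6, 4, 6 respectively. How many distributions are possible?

10

Without the upper bounds there are C(25,3) = 2300 ways to split 22 among 4 bowls.
Subtract solutions that violate a single cap (substitute x_i' = x_i − (cap_i+1)): x_1 ≥ 9 gives C(16,3) = 560; x_2 ≥ 7 gives C(18,3) = 816; x_3 ≥ 5 gives C(20,3) = 1140; x_4 ≥ 7 gives C(18,3) = 816. Together 3332.
Add back pairs where two caps are both exceeded: 84 + 165 + 84 + 286 + 165 + 286 = 1070.
Subtract triples: 4 + 0 + 4 + 20 = 28.
By inclusion–exclusion the count is 2300 − 3332 + 1070 − 28 = 10.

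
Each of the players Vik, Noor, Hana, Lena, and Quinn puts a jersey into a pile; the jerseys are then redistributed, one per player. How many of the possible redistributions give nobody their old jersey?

44

Count assignments avoiding every fixed point. For any j of the 5 players fixed to their old jersey, the other 5−j can be arranged in (5−j)! ways.
By inclusion–exclusion this is Σ_{j=0}^{5} (−1)^j C(5,j)·(5−j)!.
Computing: 120 − 120 + 60 − 20 + 5 − 1 = 44.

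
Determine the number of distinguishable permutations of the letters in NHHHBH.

30

NHHHBH has 6 letters with H appearing 4 times.
So there are 6! / (4!) = 30 distinguishable arrangements.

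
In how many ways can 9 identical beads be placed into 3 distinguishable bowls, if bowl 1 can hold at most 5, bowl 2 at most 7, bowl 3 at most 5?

32

By stars and bars, unrestricted non-negative solutions to x_1+…+x_3 = 9 number C(9+2,2) = 55.
Subtract solutions that violate a single cap (substitute x_i' = x_i − (cap_i+1)): x_1 ≥ 6 gives C(5,2) = 10; x_2 ≥ 8 gives C(3,2) = 3; x_3 ≥ 6 gives C(5,2) = 10. Together 23.
No two caps can be exceeded simultaneously, so the pair terms are all 0.
By inclusion–exclusion the count is 55 − 23 + 0 = 32.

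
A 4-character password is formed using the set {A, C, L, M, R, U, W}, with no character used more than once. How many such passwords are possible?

840

With no repetition, fill the 4 characters in order: 7 choices, then 6, down to 4.
7 × 6 × 5 × 4 = 840.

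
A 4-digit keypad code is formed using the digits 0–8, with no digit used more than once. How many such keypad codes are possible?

This is a permutation of 4 out of 9: P(9,4) = 9!/5!.
That product is 9 × 8 × 7 × 6 = 3024.

3024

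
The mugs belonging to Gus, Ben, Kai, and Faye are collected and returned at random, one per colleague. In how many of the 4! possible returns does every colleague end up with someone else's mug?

Let Aᵢ be the assignments in which colleague i gets their own mug. We want the size of the complement of A₁∪…∪A_4.
By inclusion–exclusion this is Σ_{j=0}^{4} (−1)^j C(4,j)·(4−j)!.
Computing: 24 − 24 + 12 − 4 + 1 = 9.

9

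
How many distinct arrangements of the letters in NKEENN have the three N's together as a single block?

12

Treat the 3 copies of N as a single block. The multiset to arrange is then {NNN, E, E, K}, 4 items in all.
That gives (4)!/(2!) = 12 arrangements.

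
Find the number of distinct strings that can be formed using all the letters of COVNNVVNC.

COVNNVVNC has 9 letters with C appearing twice, N appearing 3 times, and V appearing 3 times.
So there are 9! / (3!·3!·2!) = 5040 distinguishable arrangements.

5040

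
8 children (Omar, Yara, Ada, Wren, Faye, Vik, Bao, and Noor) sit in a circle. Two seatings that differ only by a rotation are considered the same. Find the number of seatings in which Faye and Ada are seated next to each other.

Treat {Faye, Ada} as one unit (2 internal orders) and seat the resulting 7 units around the table: (6)! circular arrangements.
So 2 × (6)! = 2 × 720 = 1440.

1440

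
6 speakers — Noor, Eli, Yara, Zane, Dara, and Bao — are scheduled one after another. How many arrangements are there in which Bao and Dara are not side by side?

480

Of the 6! = 720 arrangements, those with Bao and Dara adjacent number 2 × 5! = 240 (treat the pair as a block with 2 internal orders).
So 720 − 240 = 480 arrangements keep them apart.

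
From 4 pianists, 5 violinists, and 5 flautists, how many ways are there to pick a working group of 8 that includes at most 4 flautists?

2919

Split by how many flautists are chosen (0 through 4).
Sum: C(5,0)·C(9,8) + C(5,1)·C(9,7) + C(5,2)·C(9,6) + C(5,3)·C(9,5) + C(5,4)·C(9,4) = 9 + 180 + 840 + 1260 + 630 = 2919.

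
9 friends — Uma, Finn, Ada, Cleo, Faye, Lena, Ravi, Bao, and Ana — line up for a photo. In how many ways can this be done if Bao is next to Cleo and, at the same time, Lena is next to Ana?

20160

Treat {Bao,Cleo} as one block (2 orders) and {Lena,Ana} as another (2 orders).
That leaves 7 units to arrange: 2 × 2 × 7! = 4 × 5040 = 20160.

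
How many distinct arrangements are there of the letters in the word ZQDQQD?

60

ZQDQQD has 6 letters with D appearing twice and Q appearing 3 times.
The number of distinct arrangements is 6!/(3!·2!) = 720/12 = 60.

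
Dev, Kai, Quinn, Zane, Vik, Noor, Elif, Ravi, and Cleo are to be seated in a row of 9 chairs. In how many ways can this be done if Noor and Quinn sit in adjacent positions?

80640

Glue Noor and Quinn into one block (2 internal orders), leaving 8 units to arrange in a row.
So the count is 2·(8)! = 80640.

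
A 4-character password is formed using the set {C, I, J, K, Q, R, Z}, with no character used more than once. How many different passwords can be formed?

With no repetition, fill the 4 characters in order: 7 choices, then 6, down to 4.
7 × 6 × 5 × 4 = 840.

840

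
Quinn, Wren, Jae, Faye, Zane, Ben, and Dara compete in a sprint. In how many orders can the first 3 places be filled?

There are 7 choices for 1st place, 6 for 2nd, and 5 for 3rd.
That gives 7 × 6 × 5 = 210.

210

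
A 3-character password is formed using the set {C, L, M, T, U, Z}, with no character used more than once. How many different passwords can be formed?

Choose and order 3 of the 6 symbols: the first character has 6 options, the next 5, then 4.
That product is 6 × 5 × 4 = 120.

120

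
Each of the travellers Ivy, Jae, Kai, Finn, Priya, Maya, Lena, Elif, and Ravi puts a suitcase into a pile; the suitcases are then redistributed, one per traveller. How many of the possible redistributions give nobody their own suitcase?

133496

This is the derangement count D_9: permutations of 9 items with no fixed point.
By inclusion–exclusion this is Σ_{j=0}^{9} (−1)^j C(9,j)·(9−j)!.
Computing: 362880 − 362880 + 181440 − 60480 + 15120 − 3024 + 504 − 72 + 9 − 1 = 133496.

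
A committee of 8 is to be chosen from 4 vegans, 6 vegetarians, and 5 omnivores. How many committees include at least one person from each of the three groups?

6216

Total 8-person selections from all 15: C(15,8) = 6435.
Subtract selections that omit an entire group: no vegans → C(11,8) = 165; no vegetarians → C(9,8) = 9; no omnivores → C(10,8) = 45.
Add back selections omitting two groups (i.e. drawn from a single group): C(4,8) + C(6,8) + C(5,8) = 0.
By inclusion–exclusion: 6435 − 219 + 0 = 6216.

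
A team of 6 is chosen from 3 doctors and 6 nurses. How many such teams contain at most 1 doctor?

Split by how many doctors are chosen (0 through 1).
Sum: C(3,0)·C(6,6) + C(3,1)·C(6,5) = 1 + 18 = 19.

19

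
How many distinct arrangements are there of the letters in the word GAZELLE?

The 7 letters of GAZELLE have repeats: E appearing twice and L appearing twice.
So there are 7! / (2!·2!) = 1260 distinguishable arrangements.

1260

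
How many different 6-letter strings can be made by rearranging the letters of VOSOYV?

180

Letter multiplicities in VOSOYV: O×2, S×1, V×2, Y×1.
So there are 6! / (2!·2!) = 180 distinguishable arrangements.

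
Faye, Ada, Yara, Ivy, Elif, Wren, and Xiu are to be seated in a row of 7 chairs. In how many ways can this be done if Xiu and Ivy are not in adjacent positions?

Of the 7! = 5040 arrangements, those with Xiu and Ivy adjacent number 2 × 6! = 1440 (treat the pair as a block with 2 internal orders).
Complementary counting: 5040 − 1440 = 3600.

3600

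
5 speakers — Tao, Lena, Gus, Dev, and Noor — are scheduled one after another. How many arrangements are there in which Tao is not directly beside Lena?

72

Of the 5! = 120 arrangements, those with Tao and Lena adjacent number 2 × 4! = 48 (treat the pair as a block with 2 internal orders).
So 120 − 48 = 72 arrangements keep them apart.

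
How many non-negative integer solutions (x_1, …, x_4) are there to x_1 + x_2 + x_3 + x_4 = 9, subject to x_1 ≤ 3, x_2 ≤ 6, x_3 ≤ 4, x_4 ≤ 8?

By stars and bars, unrestricted non-negative solutions to x_1+…+x_4 = 9 number C(9+3,3) = 220.
Subtract solutions that violate a single cap (substitute x_i' = x_i − (cap_i+1)): x_1 ≥ 4 gives C(8,3) = 56; x_2 ≥ 7 gives C(5,3) = 10; x_3 ≥ 5 gives C(7,3) = 35; x_4 ≥ 9 gives C(3,3) = 1. Together 102.
Add back pairs where two caps are both exceeded: 0 + 1 + 0 + 0 + 0 + 0 = 1.
By inclusion–exclusion the count is 220 − 102 + 1 = 119.

119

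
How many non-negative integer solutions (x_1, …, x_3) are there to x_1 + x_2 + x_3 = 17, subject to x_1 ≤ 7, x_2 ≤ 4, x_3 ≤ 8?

6

Ignoring the caps, the number of non-negative solutions to x_1+…+x_3 = 17 is C(19,2) = 171.
Subtract solutions that violate a single cap (substitute x_i' = x_i − (cap_i+1)): x_1 ≥ 8 gives C(11,2) = 55; x_2 ≥ 5 gives C(14,2) = 91; x_3 ≥ 9 gives C(10,2) = 45. Together 191.
Add back pairs where two caps are both exceeded: 15 + 1 + 10 = 26.
By inclusion–exclusion the count is 171 − 191 + 26 = 6.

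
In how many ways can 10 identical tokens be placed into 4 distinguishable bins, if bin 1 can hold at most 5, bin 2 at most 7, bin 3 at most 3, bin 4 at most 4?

Ignoring the caps, the number of non-negative solutions to x_1+…+x_4 = 10 is C(13,3) = 286.
Subtract solutions that violate a single cap (substitute x_i' = x_i − (cap_i+1)): x_1 ≥ 6 gives C(7,3) = 35; x_2 ≥ 8 gives C(5,3) = 10; x_3 ≥ 4 gives C(9,3) = 84; x_4 ≥ 5 gives C(8,3) = 56. Together 185.
Add back pairs where two caps are both exceeded: 0 + 1 + 0 + 0 + 0 + 4 = 5.
By inclusion–exclusion the count is 286 − 185 + 5 = 106.

106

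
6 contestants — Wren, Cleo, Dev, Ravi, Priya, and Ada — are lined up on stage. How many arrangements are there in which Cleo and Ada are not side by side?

Of the 6! = 720 arrangements, those with Cleo and Ada adjacent number 2 × 5! = 240 (treat the pair as a block with 2 internal orders).
So 720 − 240 = 480 arrangements keep them apart.

480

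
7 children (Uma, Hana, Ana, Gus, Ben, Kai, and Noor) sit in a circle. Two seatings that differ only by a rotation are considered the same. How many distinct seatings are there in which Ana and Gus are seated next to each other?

240

Glue Ana and Gus into a block (2 internal orders). Seating 6 units around a circle gives (5)! arrangements.
So 2 × (5)! = 2 × 120 = 240.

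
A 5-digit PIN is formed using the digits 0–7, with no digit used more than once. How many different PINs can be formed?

This is a permutation of 5 out of 8: P(8,5) = 8!/3!.
That product is 8 × 7 × 6 × 5 × 4 = 6720.

6720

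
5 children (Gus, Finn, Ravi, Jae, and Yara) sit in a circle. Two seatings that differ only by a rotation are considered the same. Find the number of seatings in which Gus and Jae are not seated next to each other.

Without the restriction there are (4)! = 24 seatings.
Seatings with Gus beside Jae: treat them as a block with 2 internal orders, giving 2 × (3)! = 12.
Subtracting, 24 − 12 = 12.

12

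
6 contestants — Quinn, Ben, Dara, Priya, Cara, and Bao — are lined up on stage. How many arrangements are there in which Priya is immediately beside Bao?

Place the 4 others and the Priya-Bao pair as 5 objects in a line; the pair has 2 internal arrangements.
So the count is 2·(5)! = 240.

240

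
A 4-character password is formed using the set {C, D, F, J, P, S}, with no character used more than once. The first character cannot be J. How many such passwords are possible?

300

The first character has 6−1 = 5 choices (anything except J).
The remaining 3 characters are filled from the other 5 symbols without repetition: 5 × 4 × 3 = 60.
Total: 5 × 60 = 300.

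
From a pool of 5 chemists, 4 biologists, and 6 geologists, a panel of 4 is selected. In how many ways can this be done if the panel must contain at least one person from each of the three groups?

720

Total 4-person selections from all 15: C(15,4) = 1365.
Selections missing a whole group: no chemists → C(10,4) = 210; no biologists → C(11,4) = 330; no geologists → C(9,4) = 126.
Add back selections omitting two groups (i.e. drawn from a single group): C(5,4) + C(4,4) + C(6,4) = 21.
By inclusion–exclusion: 1365 − 666 + 21 = 720.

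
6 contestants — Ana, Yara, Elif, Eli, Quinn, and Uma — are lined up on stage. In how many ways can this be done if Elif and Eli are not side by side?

There are 6! = 720 arrangements in all. If Elif and Eli are adjacent, merging them into one block gives 2·(5)! = 240 arrangements.
So 720 − 240 = 480 arrangements keep them apart.

480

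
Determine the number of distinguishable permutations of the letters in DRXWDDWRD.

3780

Letter multiplicities in DRXWDDWRD: D×4, R×2, W×2, X×1.
So there are 9! / (4!·2!·2!) = 3780 distinguishable arrangements.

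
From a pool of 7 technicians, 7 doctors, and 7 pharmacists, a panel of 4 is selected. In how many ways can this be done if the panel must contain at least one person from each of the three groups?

3087

With no constraint there are C(21,4) = 5985 possible selections.
Selections missing a whole group: no technicians → C(14,4) = 1001; no doctors → C(14,4) = 1001; no pharmacists → C(14,4) = 1001.
Add back selections omitting two groups (i.e. drawn from a single group): C(7,4) + C(7,4) + C(7,4) = 105.
By inclusion–exclusion: 5985 − 3003 + 105 = 3087.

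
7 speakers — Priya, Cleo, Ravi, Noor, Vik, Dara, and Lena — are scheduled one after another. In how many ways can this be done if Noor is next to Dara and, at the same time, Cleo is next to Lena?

480

Treat {Noor,Dara} as one block (2 orders) and {Cleo,Lena} as another (2 orders).
That leaves 5 units to arrange: 2 × 2 × 5! = 4 × 120 = 480.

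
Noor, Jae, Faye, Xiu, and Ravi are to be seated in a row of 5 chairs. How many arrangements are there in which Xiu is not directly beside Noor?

72

There are 5! = 120 arrangements in all. If Xiu and Noor are adjacent, merging them into one block gives 2·(4)! = 48 arrangements.
So 120 − 48 = 72 arrangements keep them apart.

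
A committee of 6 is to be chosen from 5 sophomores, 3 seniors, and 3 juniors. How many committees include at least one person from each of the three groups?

Unrestricted: C(11,6) = 462 ways to pick any 6 of the 11.
Selections missing a whole group: no sophomores → C(6,6) = 1; no seniors → C(8,6) = 28; no juniors → C(8,6) = 28.
Add back selections omitting two groups (i.e. drawn from a single group): C(5,6) + C(3,6) + C(3,6) = 0.
By inclusion–exclusion: 462 − 57 + 0 = 405.

405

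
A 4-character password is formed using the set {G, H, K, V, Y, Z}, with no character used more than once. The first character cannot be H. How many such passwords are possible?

The first character has 6−1 = 5 choices (anything except H).
The remaining 3 characters are filled from the other 5 symbols without repetition: 5 × 4 × 3 = 60.
Total: 5 × 60 = 300.

300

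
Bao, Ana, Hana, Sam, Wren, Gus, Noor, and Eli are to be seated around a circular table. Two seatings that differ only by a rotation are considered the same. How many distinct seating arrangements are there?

Seat Bao anywhere (absorbing the rotational symmetry), then permute the other 7: (7)! = 5040.

5040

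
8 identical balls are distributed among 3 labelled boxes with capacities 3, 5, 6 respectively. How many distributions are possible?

21

Ignoring the caps, the number of non-negative solutions to x_1+…+x_3 = 8 is C(10,2) = 45.
Subtract solutions that violate a single cap (substitute x_i' = x_i − (cap_i+1)): x_1 ≥ 4 gives C(6,2) = 15; x_2 ≥ 6 gives C(4,2) = 6; x_3 ≥ 7 gives C(3,2) = 3. Together 24.
No two caps can be exceeded simultaneously, so the pair terms are all 0.
By inclusion–exclusion the count is 45 − 24 + 0 = 21.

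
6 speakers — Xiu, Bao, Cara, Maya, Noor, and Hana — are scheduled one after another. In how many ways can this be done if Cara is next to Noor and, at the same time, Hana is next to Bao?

Treat {Cara,Noor} as one block (2 orders) and {Hana,Bao} as another (2 orders).
That leaves 4 units to arrange: 2 × 2 × 4! = 4 × 24 = 96.

96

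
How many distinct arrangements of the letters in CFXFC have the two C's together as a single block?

Treat the 2 copies of C as a single block. The multiset to arrange is then {CC, F, F, X}, 4 items in all.
That gives (4)!/(2!) = 12 arrangements.

12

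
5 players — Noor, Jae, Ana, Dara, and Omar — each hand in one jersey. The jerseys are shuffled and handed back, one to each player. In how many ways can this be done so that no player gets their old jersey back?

Let Aᵢ be the assignments in which player i gets their old jersey. We want the size of the complement of A₁∪…∪A_5.
By inclusion–exclusion this is Σ_{j=0}^{5} (−1)^j C(5,j)·(5−j)!.
Computing: 120 − 120 + 60 − 20 + 5 − 1 = 44.

44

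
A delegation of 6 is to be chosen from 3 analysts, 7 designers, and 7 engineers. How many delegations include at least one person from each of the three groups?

8967

Total 6-person selections from all 17: C(17,6) = 12376.
Subtract selections that omit an entire group: no analysts → C(14,6) = 3003; no designers → C(10,6) = 210; no engineers → C(10,6) = 210.
Add back selections omitting two groups (i.e. drawn from a single group): C(3,6) + C(7,6) + C(7,6) = 14.
By inclusion–exclusion: 12376 − 3423 + 14 = 8967.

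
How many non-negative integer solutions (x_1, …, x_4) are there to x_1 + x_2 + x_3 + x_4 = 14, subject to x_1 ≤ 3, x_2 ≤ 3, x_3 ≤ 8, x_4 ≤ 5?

By stars and bars, unrestricted non-negative solutions to x_1+…+x_4 = 14 number C(14+3,3) = 680.
Subtract solutions that violate a single cap (substitute x_i' = x_i − (cap_i+1)): x_1 ≥ 4 gives C(13,3) = 286; x_2 ≥ 4 gives C(13,3) = 286; x_3 ≥ 9 gives C(8,3) = 56; x_4 ≥ 6 gives C(11,3) = 165. Together 793.
Add back pairs where two caps are both exceeded: 84 + 4 + 35 + 4 + 35 + 0 = 162.
Subtract triples: 0 + 1 + 0 + 0 = 1.
By inclusion–exclusion the count is 680 − 793 + 162 − 1 = 48.

48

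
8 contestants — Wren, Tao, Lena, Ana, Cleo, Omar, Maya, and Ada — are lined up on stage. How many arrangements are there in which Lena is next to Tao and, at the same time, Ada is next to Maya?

Treat {Lena,Tao} as one block (2 orders) and {Ada,Maya} as another (2 orders).
That leaves 6 units to arrange: 2 × 2 × 6! = 4 × 720 = 2880.

2880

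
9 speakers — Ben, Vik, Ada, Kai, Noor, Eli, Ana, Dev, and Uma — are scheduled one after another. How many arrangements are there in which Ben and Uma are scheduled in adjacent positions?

80640

Place the 7 others and the Ben-Uma pair as 8 objects in a line; the pair has 2 internal arrangements.
That gives 2 × 8! = 2 × 40320 = 80640.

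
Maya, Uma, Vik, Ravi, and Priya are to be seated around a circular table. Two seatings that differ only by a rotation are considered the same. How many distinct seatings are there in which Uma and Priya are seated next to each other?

12

Treat {Uma, Priya} as one unit (2 internal orders) and seat the resulting 4 units around the table: (3)! circular arrangements.
So 2 × (3)! = 2 × 6 = 12.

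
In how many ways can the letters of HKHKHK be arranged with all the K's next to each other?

Treat the 3 copies of K as a single block. The multiset to arrange is then {KKK, H, H, H}, 4 items in all.
That gives (4)!/(3!) = 4 arrangements.

4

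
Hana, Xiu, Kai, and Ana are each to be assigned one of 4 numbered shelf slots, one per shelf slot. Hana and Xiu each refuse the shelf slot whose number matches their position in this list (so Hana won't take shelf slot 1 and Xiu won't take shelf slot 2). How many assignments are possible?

14

Let Aᵢ (for i ∈ {1, 2}) be the placements that put person i in their forbidden shelf slot. Any j of these fix j positions, leaving (4−j)! ways to fill the rest, and there are C(2,j) ways to pick which j.
By inclusion–exclusion, the number of valid placements is Σ_{j=0}^{2} (−1)^j C(2,j)·(4−j)!.
Computing: 24 − 12 + 2 = 14.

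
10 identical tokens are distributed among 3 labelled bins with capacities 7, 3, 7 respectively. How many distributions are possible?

By stars and bars, unrestricted non-negative solutions to x_1+…+x_3 = 10 number C(10+2,2) = 66.
Subtract solutions that violate a single cap (substitute x_i' = x_i − (cap_i+1)): x_1 ≥ 8 gives C(4,2) = 6; x_2 ≥ 4 gives C(8,2) = 28; x_3 ≥ 8 gives C(4,2) = 6. Together 40.
No two caps can be exceeded simultaneously, so the pair terms are all 0.
By inclusion–exclusion the count is 66 − 40 + 0 = 26.

26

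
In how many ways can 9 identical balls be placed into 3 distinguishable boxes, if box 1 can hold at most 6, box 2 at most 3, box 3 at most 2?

6

Ignoring the caps, the number of non-negative solutions to x_1+…+x_3 = 9 is C(11,2) = 55.
Subtract solutions that violate a single cap (substitute x_i' = x_i − (cap_i+1)): x_1 ≥ 7 gives C(4,2) = 6; x_2 ≥ 4 gives C(7,2) = 21; x_3 ≥ 3 gives C(8,2) = 28. Together 55.
Add back pairs where two caps are both exceeded: 0 + 0 + 6 = 6.
By inclusion–exclusion the count is 55 − 55 + 6 = 6.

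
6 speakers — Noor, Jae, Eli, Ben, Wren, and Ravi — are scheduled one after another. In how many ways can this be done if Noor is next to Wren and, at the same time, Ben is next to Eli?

Treat {Noor,Wren} as one block (2 orders) and {Ben,Eli} as another (2 orders).
That leaves 4 units to arrange: 2 × 2 × 4! = 4 × 24 = 96.

96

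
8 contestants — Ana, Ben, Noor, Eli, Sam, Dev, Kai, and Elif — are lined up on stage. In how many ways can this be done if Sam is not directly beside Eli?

30240

There are 8! = 40320 arrangements in all. If Sam and Eli are adjacent, merging them into one block gives 2·(7)! = 10080 arrangements.
Complementary counting: 40320 − 10080 = 30240.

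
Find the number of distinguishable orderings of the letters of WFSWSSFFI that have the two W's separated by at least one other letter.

There are 9!/(3!·3!·2!) = 5040 arrangements of WFSWSSFFI in total.
If the two W's are adjacent, glue them into one block, leaving 8 items to arrange: (8)!/(3!·3!) = 1120 ways.
Subtracting, 5040 − 1120 = 3920 arrangements keep the W's apart.

3920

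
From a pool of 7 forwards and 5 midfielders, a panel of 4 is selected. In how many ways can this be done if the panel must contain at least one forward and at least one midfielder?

Unrestricted: C(12,4) = 495 ways to pick any 4 of the 12.
Selections missing a whole group: no forwards → C(5,4) = 5; no midfielders → C(7,4) = 35.
Both groups omitted at once is impossible, so 495 − 40 = 455.

455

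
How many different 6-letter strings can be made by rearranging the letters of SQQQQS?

15

Letter multiplicities in SQQQQS: Q×4, S×2.
Dividing 6! = 720 by 4!·2! = 48 for the repeated letters gives 15.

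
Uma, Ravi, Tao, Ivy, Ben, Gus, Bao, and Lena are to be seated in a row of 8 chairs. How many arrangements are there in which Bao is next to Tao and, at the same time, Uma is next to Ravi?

Treat {Bao,Tao} as one block (2 orders) and {Uma,Ravi} as another (2 orders).
That leaves 6 units to arrange: 2 × 2 × 6! = 4 × 720 = 2880.

2880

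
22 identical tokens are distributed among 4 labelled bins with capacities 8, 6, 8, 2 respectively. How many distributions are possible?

10

By stars and bars, unrestricted non-negative solutions to x_1+…+x_4 = 22 number C(22+3,3) = 2300.
Subtract solutions that violate a single cap (substitute x_i' = x_i − (cap_i+1)): x_1 ≥ 9 gives C(16,3) = 560; x_2 ≥ 7 gives C(18,3) = 816; x_3 ≥ 9 gives C(16,3) = 560; x_4 ≥ 3 gives C(22,3) = 1540. Together 3476.
Add back pairs where two caps are both exceeded: 84 + 35 + 286 + 84 + 455 + 286 = 1230.
Subtract triples: 0 + 20 + 4 + 20 = 44.
By inclusion–exclusion the count is 2300 − 3476 + 1230 − 44 = 10.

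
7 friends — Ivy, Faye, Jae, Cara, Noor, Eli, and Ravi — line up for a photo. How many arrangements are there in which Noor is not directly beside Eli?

3600

Of the 7! = 5040 arrangements, those with Noor and Eli adjacent number 2 × 6! = 1440 (treat the pair as a block with 2 internal orders).
So 5040 − 1440 = 3600 arrangements keep them apart.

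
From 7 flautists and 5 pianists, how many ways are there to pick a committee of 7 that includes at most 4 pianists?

771

Split by how many pianists are chosen (0 through 4).
Sum: C(5,0)·C(7,7) + C(5,1)·C(7,6) + C(5,2)·C(7,5) + C(5,3)·C(7,4) + C(5,4)·C(7,3) = 1 + 35 + 210 + 350 + 175 = 771.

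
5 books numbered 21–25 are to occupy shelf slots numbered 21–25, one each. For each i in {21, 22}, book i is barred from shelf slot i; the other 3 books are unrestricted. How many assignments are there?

78

Let Aᵢ (for i ∈ {21, 22}) be the placements that put book i in its forbidden shelf slot. Any j of these fix j positions, leaving (5−j)! ways to fill the rest, and there are C(2,j) ways to pick which j.
By inclusion–exclusion, the number of valid placements is Σ_{j=0}^{2} (−1)^j C(2,j)·(5−j)!.
Computing: 120 − 48 + 6 = 78.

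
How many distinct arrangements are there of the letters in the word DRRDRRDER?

504

DRRDRRDER has 9 letters with D appearing 3 times and R appearing 5 times.
Dividing 9! = 362880 by 5!·3! = 720 for the repeated letters gives 504.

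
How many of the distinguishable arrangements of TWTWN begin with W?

With the first slot taken by W, it remains to arrange the other 4 letters (TTWN).
Those 4 letters have T appearing twice, giving (4)!/(2!) = 12.

12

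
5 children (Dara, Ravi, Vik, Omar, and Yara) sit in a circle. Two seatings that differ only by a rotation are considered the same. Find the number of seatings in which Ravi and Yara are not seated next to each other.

All circular seatings of 5 people number (4)! = 24.
Those with Ravi next to Yara: fuse the pair into one unit and seat 4 units around a circle — 2·(3)! = 12.
Subtracting, 24 − 12 = 12.

12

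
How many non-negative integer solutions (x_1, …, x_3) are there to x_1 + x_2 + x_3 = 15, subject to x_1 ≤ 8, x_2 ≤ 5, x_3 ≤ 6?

Without the upper bounds there are C(17,2) = 136 ways to split 15 among 3 variables.
Subtract solutions that violate a single cap (substitute x_i' = x_i − (cap_i+1)): x_1 ≥ 9 gives C(8,2) = 28; x_2 ≥ 6 gives C(11,2) = 55; x_3 ≥ 7 gives C(10,2) = 45. Together 128.
Add back pairs where two caps are both exceeded: 1 + 0 + 6 = 7.
By inclusion–exclusion the count is 136 − 128 + 7 = 15.

15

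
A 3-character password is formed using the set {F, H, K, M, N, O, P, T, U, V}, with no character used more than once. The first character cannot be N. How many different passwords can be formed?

648

The first character has 10−1 = 9 choices (anything except N).
The remaining 2 characters are filled from the other 9 symbols without repetition: 9 × 8 = 72.
Total: 9 × 72 = 648.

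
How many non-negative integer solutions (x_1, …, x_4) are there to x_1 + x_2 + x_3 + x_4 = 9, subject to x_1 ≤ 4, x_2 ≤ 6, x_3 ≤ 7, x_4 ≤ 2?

91

By stars and bars, unrestricted non-negative solutions to x_1+…+x_4 = 9 number C(9+3,3) = 220.
Subtract solutions that violate a single cap (substitute x_i' = x_i − (cap_i+1)): x_1 ≥ 5 gives C(7,3) = 35; x_2 ≥ 7 gives C(5,3) = 10; x_3 ≥ 8 gives C(4,3) = 4; x_4 ≥ 3 gives C(9,3) = 84. Together 133.
Add back pairs where two caps are both exceeded: 0 + 0 + 4 + 0 + 0 + 0 = 4.
By inclusion–exclusion the count is 220 − 133 + 4 = 91.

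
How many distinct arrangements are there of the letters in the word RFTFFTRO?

1680

The 8 letters of RFTFFTRO have repeats: F appearing 3 times, R appearing twice, and T appearing twice.
The number of distinct arrangements is 8!/(3!·2!·2!) = 40320/24 = 1680.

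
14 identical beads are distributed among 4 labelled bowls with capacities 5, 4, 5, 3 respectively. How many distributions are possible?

By stars and bars, unrestricted non-negative solutions to x_1+…+x_4 = 14 number C(14+3,3) = 680.
Subtract solutions that violate a single cap (substitute x_i' = x_i − (cap_i+1)): x_1 ≥ 6 gives C(11,3) = 165; x_2 ≥ 5 gives C(12,3) = 220; x_3 ≥ 6 gives C(11,3) = 165; x_4 ≥ 4 gives C(13,3) = 286. Together 836.
Add back pairs where two caps are both exceeded: 20 + 10 + 35 + 20 + 56 + 35 = 176.
By inclusion–exclusion the count is 680 − 836 + 176 = 20.

20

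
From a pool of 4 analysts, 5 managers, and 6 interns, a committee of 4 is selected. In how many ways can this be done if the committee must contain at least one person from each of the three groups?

Total 4-person selections from all 15: C(15,4) = 1365.
Subtract selections that omit an entire group: no analysts → C(11,4) = 330; no managers → C(10,4) = 210; no interns → C(9,4) = 126.
Add back selections omitting two groups (i.e. drawn from a single group): C(4,4) + C(5,4) + C(6,4) = 21.
By inclusion–exclusion: 1365 − 666 + 21 = 720.

720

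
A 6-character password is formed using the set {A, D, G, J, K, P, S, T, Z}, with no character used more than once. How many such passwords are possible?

This is a permutation of 6 out of 9: P(9,6) = 9!/3!.
That product is 9 × 8 × 7 × 6 × 5 × 4 = 60480.

60480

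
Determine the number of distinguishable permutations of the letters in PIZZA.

60

PIZZA has 5 letters with Z appearing twice.
So there are 5! / (2!) = 60 distinguishable arrangements.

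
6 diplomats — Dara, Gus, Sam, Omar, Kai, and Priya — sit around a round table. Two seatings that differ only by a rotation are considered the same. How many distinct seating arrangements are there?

120

Seat Dara anywhere (absorbing the rotational symmetry), then permute the other 5: (5)! = 120.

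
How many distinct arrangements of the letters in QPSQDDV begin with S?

180

With the first slot taken by S, it remains to arrange the other 6 letters (QPQDDV).
Those 6 letters have D appearing twice and Q appearing twice, giving (6)!/(2!·2!) = 180.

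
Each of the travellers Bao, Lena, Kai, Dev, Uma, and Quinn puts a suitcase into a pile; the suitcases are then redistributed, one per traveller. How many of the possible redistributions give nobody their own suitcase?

Count assignments avoiding every fixed point. For any j of the 6 travellers fixed to their own suitcase, the other 6−j can be arranged in (6−j)! ways.
By inclusion–exclusion this is Σ_{j=0}^{6} (−1)^j C(6,j)·(6−j)!.
Computing: 720 − 720 + 360 − 120 + 30 − 6 + 1 = 265.

265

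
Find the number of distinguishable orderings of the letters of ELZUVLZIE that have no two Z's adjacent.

There are 9!/(2!·2!·2!) = 45360 arrangements of ELZUVLZIE in total.
Arrangements with the Z's together: treat ZZ as one letter, giving (8)!/(2!·2!) = 10080.
Subtracting, 45360 − 10080 = 35280 arrangements keep the Z's apart.

35280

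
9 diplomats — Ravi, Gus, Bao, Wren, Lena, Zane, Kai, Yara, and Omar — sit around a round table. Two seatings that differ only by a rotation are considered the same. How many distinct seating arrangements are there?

40320

Fix one person's seat to break rotational symmetry; the remaining 8 people can be arranged in (8)! = 40320 ways.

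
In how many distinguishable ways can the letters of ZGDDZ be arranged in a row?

The 5 letters of ZGDDZ have repeats: D appearing twice and Z appearing twice.
The number of distinct arrangements is 5!/(2!·2!) = 120/4 = 30.

30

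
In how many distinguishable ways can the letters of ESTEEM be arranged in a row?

120

The 6 letters of ESTEEM have repeats: E appearing 3 times.
So there are 6! / (3!) = 120 distinguishable arrangements.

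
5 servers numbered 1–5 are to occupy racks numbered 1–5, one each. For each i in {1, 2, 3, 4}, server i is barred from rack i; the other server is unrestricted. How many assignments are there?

53

Let Aᵢ (for 1 ≤ i ≤ 4) be the placements that put server i in its forbidden rack. Any j of these fix j positions, leaving (5−j)! ways to fill the rest, and there are C(4,j) ways to pick which j.
By inclusion–exclusion, the number of valid placements is Σ_{j=0}^{4} (−1)^j C(4,j)·(5−j)!.
Computing: 120 − 96 + 36 − 8 + 1 = 53.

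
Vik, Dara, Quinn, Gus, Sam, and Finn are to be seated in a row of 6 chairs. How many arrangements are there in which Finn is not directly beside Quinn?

480

Of the 6! = 720 arrangements, those with Finn and Quinn adjacent number 2 × 5! = 240 (treat the pair as a block with 2 internal orders).
So 720 − 240 = 480 arrangements keep them apart.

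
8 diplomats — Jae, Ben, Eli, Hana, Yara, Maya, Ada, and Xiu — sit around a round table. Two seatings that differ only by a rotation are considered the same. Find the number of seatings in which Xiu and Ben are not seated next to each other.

Without the restriction there are (7)! = 5040 seatings.
Seatings with Xiu beside Ben: treat them as a block with 2 internal orders, giving 2 × (6)! = 1440.
Subtracting, 5040 − 1440 = 3600.

3600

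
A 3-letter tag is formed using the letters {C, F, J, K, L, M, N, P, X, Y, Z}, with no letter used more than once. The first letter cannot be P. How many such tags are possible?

The first letter has 11−1 = 10 choices (anything except P).
The remaining 2 letters are filled from the other 10 symbols without repetition: 10 × 9 = 90.
Total: 10 × 90 = 900.

900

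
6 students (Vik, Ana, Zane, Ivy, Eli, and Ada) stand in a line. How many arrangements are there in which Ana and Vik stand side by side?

240

Treat {Ana, Vik} as a single unit. There are 5 units to order, and the pair itself can be ordered 2 ways.
That gives 2 × 5! = 2 × 120 = 240.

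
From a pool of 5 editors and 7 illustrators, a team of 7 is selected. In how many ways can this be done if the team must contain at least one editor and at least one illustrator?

791

Unrestricted: C(12,7) = 792 ways to pick any 7 of the 12.
Selections missing a whole group: no editors → C(7,7) = 1; no illustrators → C(5,7) = 0.
Both groups omitted at once is impossible, so 792 − 1 = 791.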